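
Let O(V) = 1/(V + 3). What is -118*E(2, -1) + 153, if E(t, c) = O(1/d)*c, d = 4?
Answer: 2461/13 ≈ 189.31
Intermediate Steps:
O(V) = 1/(3 + V)
E(t, c) = 4*c/13 (E(t, c) = c/(3 + 1/4) = c/(13/4) = 4*c/13)
-118*E(2, -1) + 153 = -472*(-1)/13 + 153 = -118*(-4/13) + 153 = 472/13 + 153 = 2461/13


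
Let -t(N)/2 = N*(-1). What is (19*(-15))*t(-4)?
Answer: 2280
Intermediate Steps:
t(N) = 2*N (t(N) = -2*N*(-1) = -(-2)*N = 2*N)
(19*(-15))*t(-4) = (19*(-15))*(2*(-4)) = -285*(-8) = 2280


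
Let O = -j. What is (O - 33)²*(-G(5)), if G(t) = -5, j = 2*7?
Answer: 11045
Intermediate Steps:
j = 14
O = -14 (O = -1*14 = -14)
(O - 33)²*(-G(5)) = (-14 - 33)²*(-1*(-5)) = (-47)²*5 = 2209*5 = 11045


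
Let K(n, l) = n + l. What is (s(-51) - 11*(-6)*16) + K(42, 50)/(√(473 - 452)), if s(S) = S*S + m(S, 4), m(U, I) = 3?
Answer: 3660 + 92*√21/21 ≈ 3680.1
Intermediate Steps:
K(n, l) = l + n
s(S) = 3 + S² (s(S) = S*S + 3 = S² + 3 = 3 + S²)
(s(-51) - 11*(-6)*16) + K(42, 50)/(√(473 - 452)) = ((3 + (-51)²) - 11*(-6)*16) + (50 + 42)/(√(473 - 452)) = ((3 + 2601) + 66*16) + 92/(√21) = (2604 + 1056) + 92*(√21/21) = 3660 + 92*√21/21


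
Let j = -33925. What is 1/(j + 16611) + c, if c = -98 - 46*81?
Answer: -66208737/17314 ≈ -3824.0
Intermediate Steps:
c = -3824 (c = -98 - 3726 = -3824)
1/(j + 16611) + c = 1/(-33925 + 16611) - 3824 = 1/(-17314) - 3824 = -1/17314 - 3824 = -66208737/17314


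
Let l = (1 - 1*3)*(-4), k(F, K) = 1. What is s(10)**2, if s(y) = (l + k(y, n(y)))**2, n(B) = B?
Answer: 6561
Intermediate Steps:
l = 8 (l = (1 - 3)*(-4) = -2*(-4) = 8)
s(y) = 81 (s(y) = (8 + 1)**2 = 9**2 = 81)
s(10)**2 = 81**2 = 6561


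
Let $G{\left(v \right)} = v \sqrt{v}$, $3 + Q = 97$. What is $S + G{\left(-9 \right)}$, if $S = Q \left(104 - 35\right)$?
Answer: $6486 - 27 i \approx 6486.0 - 27.0 i$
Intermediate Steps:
$Q = 94$ ($Q = -3 + 97 = 94$)
$S = 6486$ ($S = 94 \left(104 - 35\right) = 94 \cdot 69 = 6486$)
$G{\left(v \right)} = v^{\frac{3}{2}}$
$S + G{\left(-9 \right)} = 6486 + \left(-9\right)^{\frac{3}{2}} = 6486 - 27 i$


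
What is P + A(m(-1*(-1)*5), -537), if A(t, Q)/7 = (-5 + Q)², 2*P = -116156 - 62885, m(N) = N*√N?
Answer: 3933655/2 ≈ 1.9668e+6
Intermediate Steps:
m(N) = N^(3/2)
P = -179041/2 (P = (-116156 - 62885)/2 = (½)*(-179041) = -179041/2 ≈ -89521.)
A(t, Q) = 7*(-5 + Q)²
P + A(m(-1*(-1)*5), -537) = -179041/2 + 7*(-5 - 537)² = -179041/2 + 7*(-542)² = -179041/2 + 7*293764 = -179041/2 + 2056348 = 3933655/2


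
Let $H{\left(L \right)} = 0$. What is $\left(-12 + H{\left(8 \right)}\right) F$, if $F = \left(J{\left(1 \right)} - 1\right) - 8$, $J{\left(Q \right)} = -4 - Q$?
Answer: $168$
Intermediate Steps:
$F = -14$ ($F = \left(\left(-4 - 1\right) - 1\right) - 8 = \left(-5 - 1\right) - 8 = -6 - 8 = -14$)
$\left(-12 + H{\left(8 \right)}\right) F = \left(-12 + 0\right) \left(-14\right) = \left(-12\right) \left(-14\right) = 168$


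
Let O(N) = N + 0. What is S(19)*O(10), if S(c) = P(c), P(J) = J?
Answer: 190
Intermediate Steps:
S(c) = c
O(N) = N
S(19)*O(10) = 19*10 = 190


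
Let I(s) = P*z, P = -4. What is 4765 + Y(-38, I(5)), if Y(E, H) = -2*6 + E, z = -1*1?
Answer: 4715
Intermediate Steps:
z = -1
I(s) = 4 (I(s) = -4*(-1) = 4)
Y(E, H) = -12 + E
4765 + Y(-38, I(5)) = 4765 + (-12 - 38) = 4765 - 50 = 4715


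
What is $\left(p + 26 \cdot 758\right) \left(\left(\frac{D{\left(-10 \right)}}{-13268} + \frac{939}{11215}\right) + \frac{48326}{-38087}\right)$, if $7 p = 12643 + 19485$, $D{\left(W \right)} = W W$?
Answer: $- \frac{287405419744311816}{9917896124395} \approx -28978.0$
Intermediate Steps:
$D{\left(W \right)} = W^{2}$
$p = \frac{32128}{7}$ ($p = \frac{12643 + 19485}{7} = \frac{1}{7} \cdot 32128 = \frac{32128}{7} \approx 4589.7$)
$\left(p + 26 \cdot 758\right) \left(\left(\frac{D{\left(-10 \right)}}{-13268} + \frac{939}{11215}\right) + \frac{48326}{-38087}\right) = \left(\frac{32128}{7} + 26 \cdot 758\right) \left(\left(\frac{\left(-10\right)^{2}}{-13268} + \frac{939}{11215}\right) + \frac{48326}{-38087}\right) = \left(\frac{32128}{7} + 19708\right) \left(\left(100 \left(- \frac{1}{13268}\right) + 939 \cdot \frac{1}{11215}\right) + 48326 \left(- \frac{1}{38087}\right)\right) = \frac{170084 \left(\left(- \frac{25}{3317} + \frac{939}{11215}\right) - \frac{48326}{38087}\right)}{7} = \frac{170084 \left(\frac{2834288}{37200155} - \frac{48326}{38087}\right)}{7} = \frac{170084}{7} \left(- \frac{1689785163474}{1416842303485}\right) = - \frac{287405419744311816}{9917896124395}$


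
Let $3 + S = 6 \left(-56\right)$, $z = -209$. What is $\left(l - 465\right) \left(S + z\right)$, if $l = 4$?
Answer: $252628$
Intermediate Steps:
$S = -339$ ($S = -3 + 6 \left(-56\right) = -3 - 336 = -339$)
$\left(l - 465\right) \left(S + z\right) = \left(4 - 465\right) \left(-339 - 209\right) = \left(-461\right) \left(-548\right) = 252628$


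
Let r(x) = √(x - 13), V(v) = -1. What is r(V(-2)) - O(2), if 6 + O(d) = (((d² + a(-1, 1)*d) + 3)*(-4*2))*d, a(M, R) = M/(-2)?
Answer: 134 + I*√14 ≈ 134.0 + 3.7417*I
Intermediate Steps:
a(M, R) = -M/2 (a(M, R) = M*(-½) = -M/2)
r(x) = √(-13 + x)
O(d) = -6 + d*(-24 - 8*d² - 4*d) (O(d) = -6 + (((d² + (-½*(-1))*d) + 3)*(-4*2))*d = -6 + (((d² + d/2) + 3)*(-8))*d = -6 + ((3 + d² + d/2)*(-8))*d = -6 + (-24 - 8*d² - 4*d)*d = -6 + d*(-24 - 8*d² - 4*d))
r(V(-2)) - O(2) = √(-13 - 1) - (-6 - 24*2 - 8*2³ - 4*2²) = √(-14) - (-6 - 48 - 8*8 - 4*4) = I*√14 - (-6 - 48 - 64 - 16) = I*√14 - 1*(-134) = I*√14 + 134 = 134 + I*√14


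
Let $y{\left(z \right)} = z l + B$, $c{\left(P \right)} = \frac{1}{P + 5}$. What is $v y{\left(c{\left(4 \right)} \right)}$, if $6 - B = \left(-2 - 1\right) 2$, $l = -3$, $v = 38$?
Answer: $\frac{1330}{3} \approx 443.33$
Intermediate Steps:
$c{\left(P \right)} = \frac{1}{5 + P}$
$B = 12$ ($B = 6 - \left(-2 - 1\right) 2 = 6 - \left(-3\right) 2 = 6 - -6 = 6 + 6 = 12$)
$y{\left(z \right)} = 12 - 3 z$ ($y{\left(z \right)} = z \left(-3\right) + 12 = - 3 z + 12 = 12 - 3 z$)
$v y{\left(c{\left(4 \right)} \right)} = 38 \left(12 - \frac{3}{5 + 4}\right) = 38 \left(12 - \frac{3}{9}\right) = 38 \left(12 - \frac{1}{3}\right) = 38 \cdot \frac{35}{3} = \frac{1330}{3}$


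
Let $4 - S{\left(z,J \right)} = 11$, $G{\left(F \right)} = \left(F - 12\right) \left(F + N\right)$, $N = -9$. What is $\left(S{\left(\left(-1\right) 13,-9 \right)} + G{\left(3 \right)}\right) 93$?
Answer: $4371$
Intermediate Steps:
$G{\left(F \right)} = \left(-12 + F\right) \left(-9 + F\right)$ ($G{\left(F \right)} = \left(F - 12\right) \left(F - 9\right) = \left(-12 + F\right) \left(-9 + F\right)$)
$S{\left(z,J \right)} = -7$ ($S{\left(z,J \right)} = 4 - 11 = -7$)
$\left(S{\left(\left(-1\right) 13,-9 \right)} + G{\left(3 \right)}\right) 93 = \left(-7 + \left(108 + 3^{2} - 63\right)\right) 93 = \left(-7 + \left(108 + 9 - 63\right)\right) 93 = \left(-7 + 54\right) 93 = 47 \cdot 93 = 4371$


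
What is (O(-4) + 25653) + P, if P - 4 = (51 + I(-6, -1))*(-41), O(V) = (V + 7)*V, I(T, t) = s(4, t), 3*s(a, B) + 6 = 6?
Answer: 23554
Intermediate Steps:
s(a, B) = 0 (s(a, B) = -2 + (⅓)*6 = -2 + 2 = 0)
I(T, t) = 0
O(V) = V*(7 + V) (O(V) = (7 + V)*V = V*(7 + V))
P = -2087 (P = 4 + (51 + 0)*(-41) = 4 + 51*(-41) = 4 - 2091 = -2087)
(O(-4) + 25653) + P = (-4*(7 - 4) + 25653) - 2087 = (-4*3 + 25653) - 2087 = (-12 + 25653) - 2087 = 25641 - 2087 = 23554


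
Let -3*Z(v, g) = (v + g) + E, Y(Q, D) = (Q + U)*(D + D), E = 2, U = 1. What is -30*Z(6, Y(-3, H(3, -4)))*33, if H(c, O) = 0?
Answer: 2640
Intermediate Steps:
Y(Q, D) = 2*D*(1 + Q) (Y(Q, D) = (Q + 1)*(D + D) = (1 + Q)*(2*D) = 2*D*(1 + Q))
Z(v, g) = -2/3 - g/3 - v/3 (Z(v, g) = -((v + g) + 2)/3 = -((g + v) + 2)/3 = -(2 + g + v)/3 = -2/3 - g/3 - v/3)
-30*Z(6, Y(-3, H(3, -4)))*33 = -30*(-2/3 - 2*0*(1 - 3)/3 - 1/3*6)*33 = -30*(-2/3 - 2*0*(-2)/3 - 2)*33 = -30*(-2/3 - 1/3*0 - 2)*33 = -30*(-2/3 + 0 - 2)*33 = -30*(-8/3)*33 = 80*33 = 2640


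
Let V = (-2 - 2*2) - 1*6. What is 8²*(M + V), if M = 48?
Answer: 2304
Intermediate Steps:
V = -12 (V = (-2 - 4) - 6 = -6 - 6 = -12)
8²*(M + V) = 8²*(48 - 12) = 64*36 = 2304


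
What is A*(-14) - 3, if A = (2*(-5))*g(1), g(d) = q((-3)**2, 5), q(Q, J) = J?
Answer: 697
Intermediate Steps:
g(d) = 5
A = -50 (A = (2*(-5))*5 = -10*5 = -50)
A*(-14) - 3 = -50*(-14) - 3 = 700 - 3 = 697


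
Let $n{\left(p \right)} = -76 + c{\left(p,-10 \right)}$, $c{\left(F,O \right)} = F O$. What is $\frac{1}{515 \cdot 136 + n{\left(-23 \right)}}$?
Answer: $\frac{1}{70194} \approx 1.4246 \cdot 10^{-5}$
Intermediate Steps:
$n{\left(p \right)} = -76 - 10 p$ ($n{\left(p \right)} = -76 + p \left(-10\right) = -76 - 10 p$)
$\frac{1}{515 \cdot 136 + n{\left(-23 \right)}} = \frac{1}{515 \cdot 136 - -154} = \frac{1}{70040 + \left(-76 + 230\right)} = \frac{1}{70040 + 154} = \frac{1}{70194}$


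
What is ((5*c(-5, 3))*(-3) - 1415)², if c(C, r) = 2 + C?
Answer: 1876900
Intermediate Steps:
((5*c(-5, 3))*(-3) - 1415)² = ((5*(2 - 5))*(-3) - 1415)² = ((5*(-3))*(-3) - 1415)² = (-15*(-3) - 1415)² = (45 - 1415)² = (-1370)² = 1876900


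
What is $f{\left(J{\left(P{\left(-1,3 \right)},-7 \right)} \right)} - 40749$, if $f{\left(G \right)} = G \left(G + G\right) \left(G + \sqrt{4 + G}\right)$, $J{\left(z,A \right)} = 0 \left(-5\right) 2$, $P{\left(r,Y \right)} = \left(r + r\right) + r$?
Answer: $-40749$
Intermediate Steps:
$P{\left(r,Y \right)} = 3 r$ ($P{\left(r,Y \right)} = 2 r + r = 3 r$)
$J{\left(z,A \right)} = 0$ ($J{\left(z,A \right)} = 0 \cdot 2 = 0$)
$f{\left(G \right)} = 2 G^{2} \left(G + \sqrt{4 + G}\right)$ ($f{\left(G \right)} = G 2 G \left(G + \sqrt{4 + G}\right) = 2 G^{2} \left(G + \sqrt{4 + G}\right)$)
$f{\left(J{\left(P{\left(-1,3 \right)},-7 \right)} \right)} - 40749 = 2 \cdot 0^{2} \left(0 + \sqrt{4 + 0}\right) - 40749 = 2 \cdot 0 \left(0 + \sqrt{4}\right) - 40749 = 2 \cdot 0 \left(0 + 2\right) - 40749 = 2 \cdot 0 \cdot 2 - 40749 = 0 - 40749 = -40749$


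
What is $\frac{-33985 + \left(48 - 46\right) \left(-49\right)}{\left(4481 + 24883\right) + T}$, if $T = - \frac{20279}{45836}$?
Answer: $- \frac{223175484}{192272575} \approx -1.1607$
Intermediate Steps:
$T = - \frac{2897}{6548}$ ($T = \left(-20279\right) \frac{1}{45836} = - \frac{2897}{6548} \approx -0.44243$)
$\frac{-33985 + \left(48 - 46\right) \left(-49\right)}{\left(4481 + 24883\right) + T} = \frac{-33985 + \left(48 - 46\right) \left(-49\right)}{\left(4481 + 24883\right) - \frac{2897}{6548}} = \frac{-33985 + 2 \left(-49\right)}{29364 - \frac{2897}{6548}} = \frac{-33985 - 98}{\frac{192272575}{6548}} = \left(-34083\right) \frac{6548}{192272575} = - \frac{223175484}{192272575}$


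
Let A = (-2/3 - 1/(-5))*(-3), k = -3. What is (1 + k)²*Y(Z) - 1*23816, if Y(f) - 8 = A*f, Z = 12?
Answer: -118584/5 ≈ -23717.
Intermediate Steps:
A = 7/5 (A = (-2*⅓ - 1*(-⅕))*(-3) = (-⅔ + ⅕)*(-3) = -7/15*(-3) = 7/5 ≈ 1.4000)
Y(f) = 8 + 7*f/5
(1 + k)²*Y(Z) - 1*23816 = (1 - 3)²*(8 + (7/5)*12) - 1*23816 = (-2)²*(8 + 84/5) - 23816 = 4*(124/5) - 23816 = 496/5 - 23816 = -118584/5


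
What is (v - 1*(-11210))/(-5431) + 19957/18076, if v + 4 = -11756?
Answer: 118328267/98170756 ≈ 1.2053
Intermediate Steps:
v = -11760 (v = -4 - 11756 = -11760)
(v - 1*(-11210))/(-5431) + 19957/18076 = (-11760 - 1*(-11210))/(-5431) + 19957/18076 = (-11760 + 11210)*(-1/5431) + 19957*(1/18076) = -550*(-1/5431) + 19957/18076 = 550/5431 + 19957/18076 = 118328267/98170756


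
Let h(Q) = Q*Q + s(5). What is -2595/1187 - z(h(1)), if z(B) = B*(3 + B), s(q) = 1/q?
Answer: -214437/29675 ≈ -7.2262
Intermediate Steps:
h(Q) = 1/5 + Q**2 (h(Q) = Q*Q + 1/5 = Q**2 + 1/5 = 1/5 + Q**2)
-2595/1187 - z(h(1)) = -2595/1187 - (1/5 + 1**2)*(3 + (1/5 + 1**2)) = -2595*1/1187 - (1/5 + 1)*(3 + (1/5 + 1)) = -2595/1187 - 6*(3 + 6/5)/5 = -2595/1187 - 6*21/(5*5) = -2595/1187 - 1*126/25 = -2595/1187 - 126/25 = -214437/29675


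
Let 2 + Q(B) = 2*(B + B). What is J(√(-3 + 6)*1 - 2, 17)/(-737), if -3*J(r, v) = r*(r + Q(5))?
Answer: -29/2211 + 14*√3/2211 ≈ -0.0021489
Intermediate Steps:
Q(B) = -2 + 4*B (Q(B) = -2 + 2*(B + B) = -2 + 2*(2*B) = -2 + 4*B)
J(r, v) = -r*(18 + r)/3 (J(r, v) = -r*(r + (-2 + 4*5))/3 = -r*(r + (-2 + 20))/3 = -r*(r + 18)/3 = -r*(18 + r)/3)
J(√(-3 + 6)*1 - 2, 17)/(-737) = -(√(-3 + 6)*1 - 2)*(18 + (√(-3 + 6)*1 - 2))/3/(-737) = -(√3*1 - 2)*(18 + (√3*1 - 2))/3*(-1/737) = -(√3 - 2)*(18 + (√3 - 2))/3*(-1/737) = -(-2 + √3)*(18 + (-2 + √3))/3*(-1/737) = -(-2 + √3)*(16 + √3)/3*(-1/737) = (-2 + √3)*(16 + √3)/2211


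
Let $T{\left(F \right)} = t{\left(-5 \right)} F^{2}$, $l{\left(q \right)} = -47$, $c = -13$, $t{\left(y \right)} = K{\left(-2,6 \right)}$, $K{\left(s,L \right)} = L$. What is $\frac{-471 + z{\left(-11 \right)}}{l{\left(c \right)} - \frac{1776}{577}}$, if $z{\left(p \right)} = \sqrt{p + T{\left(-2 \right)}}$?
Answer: $\frac{271767}{28895} - \frac{577 \sqrt{13}}{28895} \approx 9.3333$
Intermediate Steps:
$t{\left(y \right)} = 6$
$T{\left(F \right)} = 6 F^{2}$
$z{\left(p \right)} = \sqrt{24 + p}$ ($z{\left(p \right)} = \sqrt{p + 6 \left(-2\right)^{2}} = \sqrt{p + 6 \cdot 4} = \sqrt{p + 24} = \sqrt{24 + p}$)
$\frac{-471 + z{\left(-11 \right)}}{l{\left(c \right)} - \frac{1776}{577}} = \frac{-471 + \sqrt{24 - 11}}{-47 - \frac{1776}{577}} = \frac{-471 + \sqrt{13}}{-47 - \frac{1776}{577}} = \frac{-471 + \sqrt{13}}{- \frac{28895}{577}} = \left(-471 + \sqrt{13}\right) \left(- \frac{577}{28895}\right) = \frac{271767}{28895} - \frac{577 \sqrt{13}}{28895}$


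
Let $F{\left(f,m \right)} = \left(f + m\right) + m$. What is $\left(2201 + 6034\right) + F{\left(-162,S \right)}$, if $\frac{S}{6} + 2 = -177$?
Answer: $5925$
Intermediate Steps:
$S = -1074$ ($S = -12 + 6 \left(-177\right) = -12 - 1062 = -1074$)
$F{\left(f,m \right)} = f + 2 m$
$\left(2201 + 6034\right) + F{\left(-162,S \right)} = \left(2201 + 6034\right) + \left(-162 + 2 \left(-1074\right)\right) = 8235 - 2310 = 5925$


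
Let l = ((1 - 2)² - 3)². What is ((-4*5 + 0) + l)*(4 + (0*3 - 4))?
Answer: 0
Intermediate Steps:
l = 4 (l = ((-1)² - 3)² = (1 - 3)² = (-2)² = 4)
((-4*5 + 0) + l)*(4 + (0*3 - 4)) = ((-4*5 + 0) + 4)*(4 + (0*3 - 4)) = ((-20 + 0) + 4)*(4 + (0 - 4)) = (-20 + 4)*(4 - 4) = -16*0 = 0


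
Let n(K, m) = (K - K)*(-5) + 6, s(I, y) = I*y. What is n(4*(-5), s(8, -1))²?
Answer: 36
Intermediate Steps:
n(K, m) = 6 (n(K, m) = 0*(-5) + 6 = 0 + 6 = 6)
n(4*(-5), s(8, -1))² = 6² = 36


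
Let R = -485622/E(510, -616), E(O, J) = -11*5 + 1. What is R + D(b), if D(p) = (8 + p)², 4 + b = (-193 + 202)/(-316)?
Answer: 899580033/99856 ≈ 9008.8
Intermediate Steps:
b = -1273/316 (b = -4 + (-193 + 202)/(-316) = -4 + 9*(-1/316) = -4 - 9/316 = -1273/316 ≈ -4.0285)
E(O, J) = -54 (E(O, J) = -55 + 1 = -54)
R = 8993 (R = -485622/(-54) = -485622*(-1/54) = 8993)
R + D(b) = 8993 + (8 - 1273/316)² = 8993 + (1255/316)² = 8993 + 1575025/99856 = 899580033/99856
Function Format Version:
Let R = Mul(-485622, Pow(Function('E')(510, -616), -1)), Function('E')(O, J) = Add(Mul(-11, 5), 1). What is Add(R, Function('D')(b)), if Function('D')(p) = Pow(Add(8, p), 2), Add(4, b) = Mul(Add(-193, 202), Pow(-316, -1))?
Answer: Rational(899580033, 99856) ≈ 9008.8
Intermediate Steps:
b = Rational(-1273, 316) (b = Add(-4, Mul(Add(-193, 202), Pow(-316, -1))) = Add(-4, Mul(9, Rational(-1, 316))) = Add(-4, Rational(-9, 316)) = Rational(-1273, 316) ≈ -4.0285)
Function('E')(O, J) = -54 (Function('E')(O, J) = Add(-55, 1) = -54)
R = 8993 (R = Mul(-485622, Pow(-54, -1)) = Mul(-485622, Rational(-1, 54)) = 8993)
Add(R, Function('D')(b)) = Add(8993, Pow(Add(8, Rational(-1273, 316)), 2)) = Add(8993, Pow(Rational(1255, 316), 2)) = Add(8993, Rational(1575025, 99856)) = Rational(899580033, 99856)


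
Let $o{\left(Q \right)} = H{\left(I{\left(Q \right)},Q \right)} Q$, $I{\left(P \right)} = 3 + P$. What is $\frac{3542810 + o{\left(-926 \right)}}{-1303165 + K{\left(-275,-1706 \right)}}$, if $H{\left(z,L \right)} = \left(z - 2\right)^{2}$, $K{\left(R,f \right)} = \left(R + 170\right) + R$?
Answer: $\frac{52584396}{86903} \approx 605.09$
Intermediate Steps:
$K{\left(R,f \right)} = 170 + 2 R$ ($K{\left(R,f \right)} = \left(170 + R\right) + R = 170 + 2 R$)
$H{\left(z,L \right)} = \left(-2 + z\right)^{2}$
$o{\left(Q \right)} = Q \left(1 + Q\right)^{2}$ ($o{\left(Q \right)} = \left(-2 + \left(3 + Q\right)\right)^{2} Q = \left(1 + Q\right)^{2} Q = Q \left(1 + Q\right)^{2}$)
$\frac{3542810 + o{\left(-926 \right)}}{-1303165 + K{\left(-275,-1706 \right)}} = \frac{3542810 - 926 \left(1 - 926\right)^{2}}{-1303165 + \left(170 + 2 \left(-275\right)\right)} = \frac{3542810 - 926 \left(-925\right)^{2}}{-1303165 + \left(170 - 550\right)} = \frac{3542810 - 792308750}{-1303165 - 380} = \frac{3542810 - 792308750}{-1303545} = \left(-788765940\right) \left(- \frac{1}{1303545}\right) = \frac{52584396}{86903}$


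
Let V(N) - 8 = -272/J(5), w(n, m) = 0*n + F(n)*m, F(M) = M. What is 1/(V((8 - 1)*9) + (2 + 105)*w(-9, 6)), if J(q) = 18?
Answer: -9/52066 ≈ -0.00017286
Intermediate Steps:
w(n, m) = m*n (w(n, m) = 0*n + n*m = 0 + m*n = m*n)
V(N) = -64/9 (V(N) = 8 - 272/18 = 8 - 272*1/18 = 8 - 136/9 = -64/9)
1/(V((8 - 1)*9) + (2 + 105)*w(-9, 6)) = 1/(-64/9 + (2 + 105)*(6*(-9))) = 1/(-64/9 + 107*(-54)) = 1/(-64/9 - 5778) = 1/(-52066/9) = -9/52066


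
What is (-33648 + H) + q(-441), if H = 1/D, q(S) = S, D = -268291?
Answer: -9145771900/268291 ≈ -34089.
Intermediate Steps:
H = -1/268291 (H = 1/(-268291) = -1/268291 ≈ -3.7273e-6)
(-33648 + H) + q(-441) = (-33648 - 1/268291) - 441 = -9027455569/268291 - 441 = -9145771900/268291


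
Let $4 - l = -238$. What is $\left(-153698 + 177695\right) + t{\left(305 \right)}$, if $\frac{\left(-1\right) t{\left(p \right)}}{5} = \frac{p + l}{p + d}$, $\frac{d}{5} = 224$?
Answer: $\frac{6838598}{285} \approx 23995.0$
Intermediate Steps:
$d = 1120$ ($d = 5 \cdot 224 = 1120$)
$l = 242$ ($l = 4 - -238 = 4 + 238 = 242$)
$t{\left(p \right)} = - \frac{5 \left(242 + p\right)}{1120 + p}$ ($t{\left(p \right)} = - 5 \frac{p + 242}{p + 1120} = - 5 \frac{242 + p}{1120 + p} = - \frac{5 \left(242 + p\right)}{1120 + p}$)
$\left(-153698 + 177695\right) + t{\left(305 \right)} = \left(-153698 + 177695\right) + \frac{5 \left(-242 - 305\right)}{1120 + 305} = 23997 + \frac{5 \left(-242 - 305\right)}{1425} = 23997 + 5 \cdot \frac{1}{1425} \left(-547\right) = 23997 - \frac{547}{285} = \frac{6838598}{285}$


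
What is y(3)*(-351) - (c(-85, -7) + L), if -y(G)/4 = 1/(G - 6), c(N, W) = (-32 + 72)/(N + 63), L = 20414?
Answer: -229682/11 ≈ -20880.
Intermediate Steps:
c(N, W) = 40/(63 + N)
y(G) = -4/(-6 + G) (y(G) = -4/(G - 6) = -4/(-6 + G))
y(3)*(-351) - (c(-85, -7) + L) = -4/(-6 + 3)*(-351) - (40/(63 - 85) + 20414) = -4/(-3)*(-351) - (40/(-22) + 20414) = -4*(-⅓)*(-351) - (40*(-1/22) + 20414) = (4/3)*(-351) - (-20/11 + 20414) = -468 - 1*224534/11 = -468 - 224534/11 = -229682/11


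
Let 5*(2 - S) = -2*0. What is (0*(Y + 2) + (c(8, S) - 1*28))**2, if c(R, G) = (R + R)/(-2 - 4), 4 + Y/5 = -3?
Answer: 8464/9 ≈ 940.44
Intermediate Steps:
Y = -35 (Y = -20 + 5*(-3) = -20 - 15 = -35)
S = 2 (S = 2 - (-2)*0/5 = 2 - 1/5*0 = 2 + 0 = 2)
c(R, G) = -R/3 (c(R, G) = (2*R)/(-6) = (2*R)*(-1/6) = -R/3)
(0*(Y + 2) + (c(8, S) - 1*28))**2 = (0*(-35 + 2) + (-1/3*8 - 1*28))**2 = (0*(-33) + (-8/3 - 28))**2 = (0 - 92/3)**2 = (-92/3)**2 = 8464/9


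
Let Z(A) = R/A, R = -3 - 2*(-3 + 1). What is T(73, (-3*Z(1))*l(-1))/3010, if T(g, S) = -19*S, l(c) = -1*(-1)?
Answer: 57/3010 ≈ 0.018937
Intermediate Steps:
R = 1 (R = -3 - 2*(-2) = -3 + 4 = 1)
Z(A) = 1/A
l(c) = 1
T(73, (-3*Z(1))*l(-1))/3010 = -19*(-3/1)/3010 = -19*(-3*1)*(1/3010) = -(-57)*(1/3010) = -19*(-3)*(1/3010) = 57*(1/3010) = 57/3010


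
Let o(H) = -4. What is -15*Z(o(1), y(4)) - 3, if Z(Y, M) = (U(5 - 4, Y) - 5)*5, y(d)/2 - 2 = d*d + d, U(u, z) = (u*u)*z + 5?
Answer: 297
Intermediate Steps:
U(u, z) = 5 + z*u² (U(u, z) = u²*z + 5 = z*u² + 5 = 5 + z*u²)
y(d) = 4 + 2*d + 2*d² (y(d) = 4 + 2*(d*d + d) = 4 + 2*(d² + d) = 4 + 2*(d + d²) = 4 + (2*d + 2*d²) = 4 + 2*d + 2*d²)
Z(Y, M) = 5*Y (Z(Y, M) = ((5 + Y*(5 - 4)²) - 5)*5 = ((5 + Y*1²) - 5)*5 = ((5 + Y*1) - 5)*5 = ((5 + Y) - 5)*5 = Y*5 = 5*Y)
-15*Z(o(1), y(4)) - 3 = -75*(-4) - 3 = -15*(-20) - 3 = 300 - 3 = 297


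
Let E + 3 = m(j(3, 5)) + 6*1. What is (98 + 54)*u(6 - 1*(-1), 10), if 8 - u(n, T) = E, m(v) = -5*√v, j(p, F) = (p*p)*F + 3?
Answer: 760 + 3040*√3 ≈ 6025.4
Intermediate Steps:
j(p, F) = 3 + F*p² (j(p, F) = p²*F + 3 = F*p² + 3 = 3 + F*p²)
E = 3 - 20*√3 (E = -3 + (-5*√(3 + 5*3²) + 6*1) = -3 + (-5*√(3 + 5*9) + 6) = -3 + (-5*√(3 + 45) + 6) = -3 + (-20*√3 + 6) = -3 + (6 - 20*√3) = 3 - 20*√3 ≈ -31.641)
u(n, T) = 5 + 20*√3 (u(n, T) = 8 - (3 - 20*√3) = 8 + (-3 + 20*√3) = 5 + 20*√3)
(98 + 54)*u(6 - 1*(-1), 10) = (98 + 54)*(5 + 20*√3) = 152*(5 + 20*√3) = 760 + 3040*√3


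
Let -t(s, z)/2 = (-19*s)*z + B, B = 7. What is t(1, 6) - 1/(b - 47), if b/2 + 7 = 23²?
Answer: 213357/997 ≈ 214.00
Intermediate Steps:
b = 1044 (b = -14 + 2*23² = -14 + 2*529 = -14 + 1058 = 1044)
t(s, z) = -14 + 38*s*z (t(s, z) = -2*((-19*s)*z + 7) = -2*(-19*s*z + 7) = -2*(7 - 19*s*z) = -14 + 38*s*z)
t(1, 6) - 1/(b - 47) = (-14 + 38*1*6) - 1/(1044 - 47) = (-14 + 228) - 1/997 = 214 - 1*1/997 = 214 - 1/997 = 213357/997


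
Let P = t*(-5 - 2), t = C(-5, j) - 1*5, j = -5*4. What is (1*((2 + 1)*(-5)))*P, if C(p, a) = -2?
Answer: -735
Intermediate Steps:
j = -20
t = -7 (t = -2 - 1*5 = -2 - 5 = -7)
P = 49 (P = -7*(-5 - 2) = -7*(-7) = 49)
(1*((2 + 1)*(-5)))*P = (1*((2 + 1)*(-5)))*49 = (1*(3*(-5)))*49 = (1*(-15))*49 = -15*49 = -735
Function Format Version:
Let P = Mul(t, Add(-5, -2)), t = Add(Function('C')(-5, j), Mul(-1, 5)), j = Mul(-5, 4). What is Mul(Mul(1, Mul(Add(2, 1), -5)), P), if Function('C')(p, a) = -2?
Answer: -735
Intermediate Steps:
j = -20
t = -7 (t = Add(-2, Mul(-1, 5)) = Add(-2, -5) = -7)
P = 49 (P = Mul(-7, Add(-5, -2)) = Mul(-7, -7) = 49)
Mul(Mul(1, Mul(Add(2, 1), -5)), P) = Mul(Mul(1, Mul(Add(2, 1), -5)), 49) = Mul(Mul(1, Mul(3, -5)), 49) = Mul(Mul(1, -15), 49) = Mul(-15, 49) = -735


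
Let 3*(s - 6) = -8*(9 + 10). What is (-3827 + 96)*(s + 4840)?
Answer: -53674166/3 ≈ -1.7891e+7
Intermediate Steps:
s = -134/3 (s = 6 + (-8*(9 + 10))/3 = 6 + (-8*19)/3 = 6 + (⅓)*(-152) = 6 - 152/3 = -134/3 ≈ -44.667)
(-3827 + 96)*(s + 4840) = (-3827 + 96)*(-134/3 + 4840) = -3731*14386/3 = -53674166/3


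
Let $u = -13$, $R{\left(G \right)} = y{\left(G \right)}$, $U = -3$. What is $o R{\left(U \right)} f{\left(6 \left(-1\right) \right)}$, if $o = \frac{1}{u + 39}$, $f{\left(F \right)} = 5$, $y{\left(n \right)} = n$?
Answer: $- \frac{15}{26} \approx -0.57692$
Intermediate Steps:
$R{\left(G \right)} = G$
$o = \frac{1}{26}$ ($o = \frac{1}{-13 + 39} = \frac{1}{26} \approx 0.038462$)
$o R{\left(U \right)} f{\left(6 \left(-1\right) \right)} = \frac{1}{26} \left(-3\right) 5 = \left(- \frac{3}{26}\right) 5 = - \frac{15}{26}$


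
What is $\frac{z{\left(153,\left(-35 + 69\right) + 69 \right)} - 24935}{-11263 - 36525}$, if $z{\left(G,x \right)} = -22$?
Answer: $\frac{24957}{47788} \approx 0.52224$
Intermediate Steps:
$\frac{z{\left(153,\left(-35 + 69\right) + 69 \right)} - 24935}{-11263 - 36525} = \frac{-22 - 24935}{-11263 - 36525} = - \frac{24957}{-47788} = \left(-24957\right) \left(- \frac{1}{47788}\right) = \frac{24957}{47788}$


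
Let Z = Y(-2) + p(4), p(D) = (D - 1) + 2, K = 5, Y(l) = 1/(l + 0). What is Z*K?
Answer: 45/2 ≈ 22.500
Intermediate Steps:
Y(l) = 1/l
p(D) = 1 + D (p(D) = (-1 + D) + 2 = 1 + D)
Z = 9/2 (Z = 1/(-2) + (1 + 4) = -½ + 5 = 9/2 ≈ 4.5000)
Z*K = (9/2)*5 = 45/2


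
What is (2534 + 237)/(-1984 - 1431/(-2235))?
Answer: -2064395/1477603 ≈ -1.3971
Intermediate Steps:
(2534 + 237)/(-1984 - 1431/(-2235)) = 2771/(-1984 - 1431*(-1/2235)) = 2771/(-1984 + 477/745) = 2771/(-1477603/745) = 2771*(-745/1477603) = -2064395/1477603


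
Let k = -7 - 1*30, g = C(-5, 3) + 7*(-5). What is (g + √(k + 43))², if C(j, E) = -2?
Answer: (37 - √6)² ≈ 1193.7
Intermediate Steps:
g = -37 (g = -2 + 7*(-5) = -2 - 35 = -37)
k = -37 (k = -7 - 30 = -37)
(g + √(k + 43))² = (-37 + √(-37 + 43))² = (-37 + √6)²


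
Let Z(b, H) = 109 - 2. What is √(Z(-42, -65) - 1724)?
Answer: 7*I*√33 ≈ 40.212*I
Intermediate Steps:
Z(b, H) = 107
√(Z(-42, -65) - 1724) = √(107 - 1724) = √(-1617) = 7*I*√33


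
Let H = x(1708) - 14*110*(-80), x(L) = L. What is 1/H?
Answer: 1/124908 ≈ 8.0059e-6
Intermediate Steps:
H = 124908 (H = 1708 - 14*110*(-80) = 1708 - 1540*(-80) = 1708 + 123200 = 124908)
1/H = 1/124908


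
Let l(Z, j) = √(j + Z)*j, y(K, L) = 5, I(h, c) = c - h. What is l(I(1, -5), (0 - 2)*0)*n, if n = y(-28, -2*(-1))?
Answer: 0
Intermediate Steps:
l(Z, j) = j*√(Z + j) (l(Z, j) = √(Z + j)*j = j*√(Z + j))
n = 5
l(I(1, -5), (0 - 2)*0)*n = (((0 - 2)*0)*√((-5 - 1*1) + (0 - 2)*0))*5 = ((-2*0)*√((-5 - 1) - 2*0))*5 = (0*√(-6 + 0))*5 = (0*√(-6))*5 = (0*(I*√6))*5 = 0*5 = 0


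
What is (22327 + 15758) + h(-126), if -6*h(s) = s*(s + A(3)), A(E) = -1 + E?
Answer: 35481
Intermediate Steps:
h(s) = -s*(2 + s)/6 (h(s) = -s*(s + (-1 + 3))/6 = -s*(s + 2)/6 = -s*(2 + s)/6)
(22327 + 15758) + h(-126) = (22327 + 15758) - 1/6*(-126)*(2 - 126) = 38085 - 1/6*(-126)*(-124) = 38085 - 2604 = 35481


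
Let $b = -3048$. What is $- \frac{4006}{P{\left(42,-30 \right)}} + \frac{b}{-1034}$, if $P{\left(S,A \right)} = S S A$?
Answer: $\frac{41360591}{13679820} \approx 3.0235$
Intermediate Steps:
$P{\left(S,A \right)} = A S^{2}$ ($P{\left(S,A \right)} = S^{2} A = A S^{2}$)
$- \frac{4006}{P{\left(42,-30 \right)}} + \frac{b}{-1034} = - \frac{4006}{\left(-30\right) 42^{2}} - \frac{3048}{-1034} = - \frac{4006}{\left(-30\right) 1764} - - \frac{1524}{517} = - \frac{4006}{-52920} + \frac{1524}{517} = \left(-4006\right) \left(- \frac{1}{52920}\right) + \frac{1524}{517} = \frac{2003}{26460} + \frac{1524}{517} = \frac{41360591}{13679820}$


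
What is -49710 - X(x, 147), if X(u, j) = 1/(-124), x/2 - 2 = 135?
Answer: -6164039/124 ≈ -49710.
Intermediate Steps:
x = 274 (x = 4 + 2*135 = 4 + 270 = 274)
X(u, j) = -1/124
-49710 - X(x, 147) = -49710 - 1*(-1/124) = -49710 + 1/124 = -6164039/124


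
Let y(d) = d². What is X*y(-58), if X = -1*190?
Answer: -639160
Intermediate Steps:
X = -190
X*y(-58) = -190*(-58)² = -190*3364 = -639160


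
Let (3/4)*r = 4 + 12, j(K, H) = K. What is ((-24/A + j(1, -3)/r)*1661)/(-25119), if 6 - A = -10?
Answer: 51491/535872 ≈ 0.096088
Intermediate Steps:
A = 16 (A = 6 - 1*(-10) = 6 + 10 = 16)
r = 64/3 (r = 4*(4 + 12)/3 = (4/3)*16 = 64/3 ≈ 21.333)
((-24/A + j(1, -3)/r)*1661)/(-25119) = ((-24/16 + 1/(64/3))*1661)/(-25119) = ((-24*1/16 + 1*(3/64))*1661)*(-1/25119) = ((-3/2 + 3/64)*1661)*(-1/25119) = -93/64*1661*(-1/25119) = -154473/64*(-1/25119) = 51491/535872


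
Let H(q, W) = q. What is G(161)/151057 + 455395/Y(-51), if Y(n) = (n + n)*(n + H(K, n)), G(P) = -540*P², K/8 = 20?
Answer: -224413028635/1679451726 ≈ -133.62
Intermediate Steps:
K = 160 (K = 8*20 = 160)
Y(n) = 2*n*(160 + n) (Y(n) = (n + n)*(n + 160) = (2*n)*(160 + n) = 2*n*(160 + n))
G(161)/151057 + 455395/Y(-51) = -540*161²/151057 + 455395/((2*(-51)*(160 - 51))) = -540*25921*(1/151057) + 455395/((2*(-51)*109)) = -13997340*1/151057 + 455395/(-11118) = -13997340/151057 + 455395*(-1/11118) = -13997340/151057 - 455395/11118 = -224413028635/1679451726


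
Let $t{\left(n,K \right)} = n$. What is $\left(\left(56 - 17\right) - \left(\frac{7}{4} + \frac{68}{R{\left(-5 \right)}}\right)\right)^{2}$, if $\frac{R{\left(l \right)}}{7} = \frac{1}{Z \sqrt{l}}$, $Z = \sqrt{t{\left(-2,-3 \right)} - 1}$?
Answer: $\frac{2197609}{784} + \frac{5066 \sqrt{15}}{7} \approx 5606.0$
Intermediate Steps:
$Z = i \sqrt{3}$ ($Z = \sqrt{-2 - 1} = \sqrt{-3} = i \sqrt{3} \approx 1.732 i$)
$R{\left(l \right)} = - \frac{7 i \sqrt{3}}{3 \sqrt{l}}$ ($R{\left(l \right)} = \frac{7}{i \sqrt{3} \sqrt{l}} = 7 \left(- \frac{i \sqrt{3}}{3 \sqrt{l}}\right) = - \frac{7 i \sqrt{3}}{3 \sqrt{l}}$)
$\left(\left(56 - 17\right) - \left(\frac{7}{4} + \frac{68}{R{\left(-5 \right)}}\right)\right)^{2} = \left(\left(56 - 17\right) - \left(\frac{7}{4} + 68 \left(- \frac{\sqrt{15}}{7}\right)\right)\right)^{2} = \left(39 - \left(\frac{7}{4} + \frac{68}{\left(- \frac{7}{3}\right) i \sqrt{3} \left(- \frac{i \sqrt{5}}{5}\right)}\right)\right)^{2} = \left(39 - \left(\frac{7}{4} + \frac{68}{\left(- \frac{7}{15}\right) \sqrt{15}}\right)\right)^{2} = \left(39 - \left(\frac{7}{4} + 68 \left(- \frac{\sqrt{15}}{7}\right)\right)\right)^{2} = \left(39 - \left(\frac{7}{4} - \frac{68 \sqrt{15}}{7}\right)\right)^{2} = \left(\frac{149}{4} + \frac{68 \sqrt{15}}{7}\right)^{2}$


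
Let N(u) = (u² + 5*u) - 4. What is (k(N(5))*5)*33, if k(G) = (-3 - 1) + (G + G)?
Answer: 14520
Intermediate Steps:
N(u) = -4 + u² + 5*u
k(G) = -4 + 2*G
(k(N(5))*5)*33 = ((-4 + 2*(-4 + 5² + 5*5))*5)*33 = ((-4 + 2*(-4 + 25 + 25))*5)*33 = ((-4 + 2*46)*5)*33 = ((-4 + 92)*5)*33 = (88*5)*33 = 440*33 = 14520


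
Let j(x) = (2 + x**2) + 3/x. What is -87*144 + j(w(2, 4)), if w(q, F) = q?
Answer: -25041/2 ≈ -12521.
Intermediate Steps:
j(x) = 2 + x**2 + 3/x
-87*144 + j(w(2, 4)) = -87*144 + (2 + 2**2 + 3/2) = -12528 + (2 + 4 + 3*(1/2)) = -12528 + (2 + 4 + 3/2) = -12528 + 15/2 = -25041/2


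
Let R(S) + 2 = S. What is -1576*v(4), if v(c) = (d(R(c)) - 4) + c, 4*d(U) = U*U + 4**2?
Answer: -7880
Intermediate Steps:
R(S) = -2 + S
d(U) = 4 + U**2/4 (d(U) = (U*U + 4**2)/4 = (U**2 + 16)/4 = (16 + U**2)/4 = 4 + U**2/4)
v(c) = c + (-2 + c)**2/4 (v(c) = ((4 + (-2 + c)**2/4) - 4) + c = (-2 + c)**2/4 + c = c + (-2 + c)**2/4)
-1576*v(4) = -1576*(1 + (1/4)*4**2) = -1576*(1 + (1/4)*16) = -1576*(1 + 4) = -1576*5 = -7880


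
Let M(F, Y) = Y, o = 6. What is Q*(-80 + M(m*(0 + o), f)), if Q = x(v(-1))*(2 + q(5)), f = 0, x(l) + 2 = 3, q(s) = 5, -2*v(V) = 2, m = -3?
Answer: -560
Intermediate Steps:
v(V) = -1 (v(V) = -½*2 = -1)
x(l) = 1 (x(l) = -2 + 3 = 1)
Q = 7 (Q = 1*(2 + 5) = 1*7 = 7)
Q*(-80 + M(m*(0 + o), f)) = 7*(-80 + 0) = 7*(-80) = -560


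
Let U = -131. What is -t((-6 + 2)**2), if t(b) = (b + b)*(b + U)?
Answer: 3680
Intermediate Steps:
t(b) = 2*b*(-131 + b) (t(b) = (b + b)*(b - 131) = (2*b)*(-131 + b) = 2*b*(-131 + b))
-t((-6 + 2)**2) = -2*(-6 + 2)**2*(-131 + (-6 + 2)**2) = -2*(-4)**2*(-131 + (-4)**2) = -2*16*(-131 + 16) = -2*16*(-115) = -1*(-3680) = 3680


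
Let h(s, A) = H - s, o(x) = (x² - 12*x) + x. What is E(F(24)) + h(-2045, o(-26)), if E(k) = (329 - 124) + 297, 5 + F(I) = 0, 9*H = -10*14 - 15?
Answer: 22768/9 ≈ 2529.8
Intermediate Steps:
H = -155/9 (H = (-10*14 - 15)/9 = (-140 - 15)/9 = (⅑)*(-155) = -155/9 ≈ -17.222)
F(I) = -5 (F(I) = -5 + 0 = -5)
o(x) = x² - 11*x
E(k) = 502 (E(k) = 205 + 297 = 502)
h(s, A) = -155/9 - s
E(F(24)) + h(-2045, o(-26)) = 502 + (-155/9 - 1*(-2045)) = 502 + (-155/9 + 2045) = 502 + 18250/9 = 22768/9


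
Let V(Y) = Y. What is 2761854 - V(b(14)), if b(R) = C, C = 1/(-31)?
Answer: 85617475/31 ≈ 2.7619e+6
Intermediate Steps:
C = -1/31 ≈ -0.032258
b(R) = -1/31
2761854 - V(b(14)) = 2761854 - 1*(-1/31) = 2761854 + 1/31 = 85617475/31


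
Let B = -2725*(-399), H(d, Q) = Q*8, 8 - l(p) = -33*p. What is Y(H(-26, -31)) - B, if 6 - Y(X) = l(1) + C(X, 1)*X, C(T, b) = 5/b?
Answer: -1086070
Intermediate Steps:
l(p) = 8 + 33*p (l(p) = 8 - (-33)*p = 8 + 33*p)
H(d, Q) = 8*Q
B = 1087275
Y(X) = -35 - 5*X (Y(X) = 6 - ((8 + 33*1) + (5/1)*X) = 6 - ((8 + 33) + (5*1)*X) = 6 - (41 + 5*X) = 6 + (-41 - 5*X) = -35 - 5*X)
Y(H(-26, -31)) - B = (-35 - 40*(-31)) - 1*1087275 = (-35 - 5*(-248)) - 1087275 = (-35 + 1240) - 1087275 = 1205 - 1087275 = -1086070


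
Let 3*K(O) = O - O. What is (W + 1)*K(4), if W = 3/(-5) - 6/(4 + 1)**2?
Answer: 0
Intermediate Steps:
K(O) = 0 (K(O) = (O - O)/3 = (1/3)*0 = 0)
W = -21/25 (W = 3*(-1/5) - 6/(5**2) = -3/5 - 6/25 = -21/25 ≈ -0.84000)
(W + 1)*K(4) = (-21/25 + 1)*0 = (4/25)*0 = 0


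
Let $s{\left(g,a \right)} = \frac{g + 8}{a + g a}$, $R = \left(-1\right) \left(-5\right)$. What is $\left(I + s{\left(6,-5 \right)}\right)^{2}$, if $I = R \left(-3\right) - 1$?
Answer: $\frac{6724}{25} \approx 268.96$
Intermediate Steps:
$R = 5$
$I = -16$ ($I = 5 \left(-3\right) - 1 = -15 - 1 = -16$)
$s{\left(g,a \right)} = \frac{8 + g}{a + a g}$
$\left(I + s{\left(6,-5 \right)}\right)^{2} = \left(-16 + \frac{8 + 6}{\left(-5\right) \left(1 + 6\right)}\right)^{2} = \left(-16 - \frac{1}{5} \cdot \frac{1}{7} \cdot 14\right)^{2} = \left(-16 - \frac{1}{35} \cdot 14\right)^{2} = \left(-16 - \frac{2}{5}\right)^{2} = \left(- \frac{82}{5}\right)^{2} = \frac{6724}{25}$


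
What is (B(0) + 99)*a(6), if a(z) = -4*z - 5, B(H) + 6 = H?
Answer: -2697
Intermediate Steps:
B(H) = -6 + H
a(z) = -5 - 4*z
(B(0) + 99)*a(6) = ((-6 + 0) + 99)*(-5 - 4*6) = (-6 + 99)*(-5 - 24) = 93*(-29) = -2697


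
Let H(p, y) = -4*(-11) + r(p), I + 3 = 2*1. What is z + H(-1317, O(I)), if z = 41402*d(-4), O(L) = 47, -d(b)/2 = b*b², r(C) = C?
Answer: 5298183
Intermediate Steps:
d(b) = -2*b³ (d(b) = -2*b*b² = -2*b³)
I = -1 (I = -3 + 2*1 = -3 + 2 = -1)
z = 5299456 (z = 41402*(-2*(-4)³) = 41402*(-2*(-64)) = 41402*128 = 5299456)
H(p, y) = 44 + p (H(p, y) = -4*(-11) + p = 44 + p)
z + H(-1317, O(I)) = 5299456 + (44 - 1317) = 5299456 - 1273 = 5298183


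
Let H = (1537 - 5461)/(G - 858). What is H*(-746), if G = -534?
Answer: -121971/58 ≈ -2102.9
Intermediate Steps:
H = 327/116 (H = (1537 - 5461)/(-534 - 858) = -3924/(-1392) = -3924*(-1/1392) = 327/116 ≈ 2.8190)
H*(-746) = (327/116)*(-746) = -121971/58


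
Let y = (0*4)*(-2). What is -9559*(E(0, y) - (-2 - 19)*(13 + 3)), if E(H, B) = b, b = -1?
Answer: -3202265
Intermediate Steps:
y = 0 (y = 0*(-2) = 0)
E(H, B) = -1
-9559*(E(0, y) - (-2 - 19)*(13 + 3)) = -9559*(-1 - (-2 - 19)*(13 + 3)) = -9559*(-1 - (-21)*16) = -9559*(-1 - 1*(-336)) = -9559*(-1 + 336) = -9559*335 = -3202265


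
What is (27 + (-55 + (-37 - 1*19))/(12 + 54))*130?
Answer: 36205/11 ≈ 3291.4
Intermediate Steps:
(27 + (-55 + (-37 - 1*19))/(12 + 54))*130 = (27 + (-55 + (-37 - 19))/66)*130 = (27 + (-55 - 56)*(1/66))*130 = (27 - 111*1/66)*130 = (27 - 37/22)*130 = (557/22)*130 = 36205/11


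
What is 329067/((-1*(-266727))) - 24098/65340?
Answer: 2512275089/2904657030 ≈ 0.86491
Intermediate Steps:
329067/((-1*(-266727))) - 24098/65340 = 329067/266727 - 24098*1/65340 = 329067*(1/266727) - 12049/32670 = 109689/88909 - 12049/32670 = 2512275089/2904657030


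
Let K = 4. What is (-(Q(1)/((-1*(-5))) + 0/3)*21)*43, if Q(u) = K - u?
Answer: -2709/5 ≈ -541.80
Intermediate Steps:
Q(u) = 4 - u
(-(Q(1)/((-1*(-5))) + 0/3)*21)*43 = (-((4 - 1*1)/((-1*(-5))) + 0/3)*21)*43 = (-((4 - 1)/5 + 0*(1/3))*21)*43 = (-(3*(1/5) + 0)*21)*43 = (-(3/5 + 0)*21)*43 = (-1*3/5*21)*43 = -3/5*21*43 = -63/5*43 = -2709/5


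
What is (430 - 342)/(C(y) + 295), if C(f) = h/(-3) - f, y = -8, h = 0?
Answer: 88/303 ≈ 0.29043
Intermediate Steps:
C(f) = -f (C(f) = 0/(-3) - f = 0*(-⅓) - f = 0 - f = -f)
(430 - 342)/(C(y) + 295) = (430 - 342)/(-1*(-8) + 295) = 88/(8 + 295) = 88/303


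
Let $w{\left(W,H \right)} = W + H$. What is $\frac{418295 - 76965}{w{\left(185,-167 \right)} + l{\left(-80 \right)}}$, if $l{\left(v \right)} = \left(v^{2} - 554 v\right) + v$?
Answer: $\frac{170665}{25329} \approx 6.7379$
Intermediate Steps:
$w{\left(W,H \right)} = H + W$
$l{\left(v \right)} = v^{2} - 553 v$
$\frac{418295 - 76965}{w{\left(185,-167 \right)} + l{\left(-80 \right)}} = \frac{418295 - 76965}{\left(-167 + 185\right) - 80 \left(-553 - 80\right)} = \frac{341330}{18 - -50640} = \frac{341330}{18 + 50640} = \frac{341330}{50658} = 341330 \cdot \frac{1}{50658} = \frac{170665}{25329}$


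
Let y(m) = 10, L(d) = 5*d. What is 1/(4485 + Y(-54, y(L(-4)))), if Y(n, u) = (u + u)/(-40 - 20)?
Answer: 3/13454 ≈ 0.00022298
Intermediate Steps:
Y(n, u) = -u/30 (Y(n, u) = (2*u)/(-60) = (2*u)*(-1/60) = -u/30)
1/(4485 + Y(-54, y(L(-4)))) = 1/(4485 - 1/30*10) = 1/(4485 - ⅓) = 1/(13454/3) = 3/13454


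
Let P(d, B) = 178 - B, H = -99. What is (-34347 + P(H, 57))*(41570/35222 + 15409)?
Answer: -9288549098584/17611 ≈ -5.2743e+8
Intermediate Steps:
(-34347 + P(H, 57))*(41570/35222 + 15409) = (-34347 + (178 - 1*57))*(41570/35222 + 15409) = (-34347 + (178 - 57))*(41570*(1/35222) + 15409) = (-34347 + 121)*(20785/17611 + 15409) = -34226*271388684/17611 = -9288549098584/17611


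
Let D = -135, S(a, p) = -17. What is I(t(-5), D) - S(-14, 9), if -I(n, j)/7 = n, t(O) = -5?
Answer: 52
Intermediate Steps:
I(n, j) = -7*n
I(t(-5), D) - S(-14, 9) = -7*(-5) - 1*(-17) = 35 + 17 = 52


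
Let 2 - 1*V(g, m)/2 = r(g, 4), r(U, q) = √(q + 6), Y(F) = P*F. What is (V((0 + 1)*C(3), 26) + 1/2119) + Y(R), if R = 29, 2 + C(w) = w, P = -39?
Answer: -2388112/2119 - 2*√10 ≈ -1133.3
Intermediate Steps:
C(w) = -2 + w
Y(F) = -39*F
r(U, q) = √(6 + q)
V(g, m) = 4 - 2*√10 (V(g, m) = 4 - 2*√(6 + 4) = 4 - 2*√10)
(V((0 + 1)*C(3), 26) + 1/2119) + Y(R) = ((4 - 2*√10) + 1/2119) - 39*29 = ((4 - 2*√10) + 1/2119) - 1131 = (8477/2119 - 2*√10) - 1131 = -2388112/2119 - 2*√10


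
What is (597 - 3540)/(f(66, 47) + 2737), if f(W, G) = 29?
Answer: -981/922 ≈ -1.0640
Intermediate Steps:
(597 - 3540)/(f(66, 47) + 2737) = (597 - 3540)/(29 + 2737) = -2943/2766 = -2943*1/2766 = -981/922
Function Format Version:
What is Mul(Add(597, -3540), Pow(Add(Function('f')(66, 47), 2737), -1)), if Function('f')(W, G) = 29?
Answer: Rational(-981, 922) ≈ -1.0640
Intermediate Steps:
Mul(Add(597, -3540), Pow(Add(Function('f')(66, 47), 2737), -1)) = Mul(Add(597, -3540), Pow(Add(29, 2737), -1)) = Mul(-2943, Pow(2766, -1)) = Mul(-2943, Rational(1, 2766)) = Rational(-981, 922)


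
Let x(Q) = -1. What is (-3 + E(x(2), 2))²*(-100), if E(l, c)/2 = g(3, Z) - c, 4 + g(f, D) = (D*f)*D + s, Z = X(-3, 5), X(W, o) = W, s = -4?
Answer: -96100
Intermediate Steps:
Z = -3
g(f, D) = -8 + f*D² (g(f, D) = -4 + ((D*f)*D - 4) = -4 + (f*D² - 4) = -4 + (-4 + f*D²) = -8 + f*D²)
E(l, c) = 38 - 2*c (E(l, c) = 2*((-8 + 3*(-3)²) - c) = 2*((-8 + 3*9) - c) = 2*((-8 + 27) - c) = 2*(19 - c) = 38 - 2*c)
(-3 + E(x(2), 2))²*(-100) = (-3 + (38 - 2*2))²*(-100) = (-3 + (38 - 4))²*(-100) = (-3 + 34)²*(-100) = 31²*(-100) = 961*(-100) = -96100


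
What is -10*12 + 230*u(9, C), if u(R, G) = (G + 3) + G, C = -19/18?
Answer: 760/9 ≈ 84.444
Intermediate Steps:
C = -19/18 (C = -19*1/18 = -19/18 ≈ -1.0556)
u(R, G) = 3 + 2*G (u(R, G) = (3 + G) + G = 3 + 2*G)
-10*12 + 230*u(9, C) = -10*12 + 230*(3 + 2*(-19/18)) = -120 + 230*(3 - 19/9) = -120 + 230*(8/9) = -120 + 1840/9 = 760/9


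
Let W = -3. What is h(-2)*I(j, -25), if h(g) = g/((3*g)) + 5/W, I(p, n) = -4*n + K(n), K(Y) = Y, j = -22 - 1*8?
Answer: -100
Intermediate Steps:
j = -30 (j = -22 - 8 = -30)
I(p, n) = -3*n (I(p, n) = -4*n + n = -3*n)
h(g) = -4/3 (h(g) = g/((3*g)) + 5/(-3) = g*(1/(3*g)) + 5*(-⅓) = ⅓ - 5/3 = -4/3)
h(-2)*I(j, -25) = -(-4)*(-25) = -4/3*75 = -100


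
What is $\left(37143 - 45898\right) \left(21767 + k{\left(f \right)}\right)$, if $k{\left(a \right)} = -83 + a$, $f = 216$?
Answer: $-191734500$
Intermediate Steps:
$\left(37143 - 45898\right) \left(21767 + k{\left(f \right)}\right) = \left(37143 - 45898\right) \left(21767 + \left(-83 + 216\right)\right) = - 8755 \left(21767 + 133\right) = \left(-8755\right) 21900 = -191734500$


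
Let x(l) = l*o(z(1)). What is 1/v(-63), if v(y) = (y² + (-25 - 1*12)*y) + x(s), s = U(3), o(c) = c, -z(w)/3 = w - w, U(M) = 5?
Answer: 1/6300 ≈ 0.00015873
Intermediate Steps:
z(w) = 0 (z(w) = -3*(w - w) = -3*0 = 0)
s = 5
x(l) = 0 (x(l) = l*0 = 0)
v(y) = y² - 37*y (v(y) = (y² + (-25 - 1*12)*y) + 0 = (y² + (-25 - 12)*y) + 0 = (y² - 37*y) + 0 = y² - 37*y)
1/v(-63) = 1/(-63*(-37 - 63)) = 1/(-63*(-100)) = 1/6300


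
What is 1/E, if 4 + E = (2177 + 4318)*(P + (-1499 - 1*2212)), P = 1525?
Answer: -1/14198074 ≈ -7.0432e-8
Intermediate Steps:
E = -14198074 (E = -4 + (2177 + 4318)*(1525 + (-1499 - 1*2212)) = -4 + 6495*(1525 + (-1499 - 2212)) = -4 + 6495*(1525 - 3711) = -4 + 6495*(-2186) = -4 - 14198070 = -14198074)
1/E = 1/(-14198074) = -1/14198074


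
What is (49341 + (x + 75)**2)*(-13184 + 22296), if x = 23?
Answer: 537106840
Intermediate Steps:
(49341 + (x + 75)**2)*(-13184 + 22296) = (49341 + (23 + 75)**2)*(-13184 + 22296) = (49341 + 98**2)*9112 = (49341 + 9604)*9112 = 58945*9112 = 537106840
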